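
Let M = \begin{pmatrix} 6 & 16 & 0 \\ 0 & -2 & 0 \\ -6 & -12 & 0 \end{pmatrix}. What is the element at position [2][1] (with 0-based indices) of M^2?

-72

Characteristic polynomial: r^3 - 4r^2 - 12r = r(r - 6)(r + 2), so the eigenvalues are -2, 0, 6.
r=-2: eigenvector (-2, 1, 0).
r=6: eigenvector (1, 0, -1).
r=0: eigenvector (0, 0, 1).
P = [[-2, 1, 0], [1, 0, 0], [0, -1, 1]], D = diag(-2, 6, 0), P⁻¹ = [[0, 1, 0], [1, 2, 0], [1, 2, 1]].
M² = P·diag(4, 36, 0)·P⁻¹ = [[36, 64, 0], [0, 4, 0], [-36, -72, 0]].
The requested entry is -72.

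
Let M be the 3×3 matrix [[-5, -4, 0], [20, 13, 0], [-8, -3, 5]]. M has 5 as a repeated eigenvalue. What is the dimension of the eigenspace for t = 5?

1

M − 5I = [[-10, -4, 0], [20, 8, 0], [-8, -3, 0]].
This matrix has rank 2, so its null space has dimension 3 − 2 = 1.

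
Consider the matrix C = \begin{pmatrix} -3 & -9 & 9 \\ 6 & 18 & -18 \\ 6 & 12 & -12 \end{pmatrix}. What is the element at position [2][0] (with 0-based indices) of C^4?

-162

Characteristic polynomial: r^3 - 3r^2 - 18r = r(r - 6)(r + 3), so the eigenvalues are -3, 0, 6.
r=-3: eigenvector (1, -2, -2).
r=6: eigenvector (1, -2, -1).
r=0: eigenvector (0, 1, 1).
P = [[1, 1, 0], [-2, -2, 1], [-2, -1, 1]], D = diag(-3, 6, 0), P⁻¹ = [[1, 1, -1], [0, -1, 1], [2, 1, 0]].
C⁴ = P·diag(81, 1296, 0)·P⁻¹ = [[81, -1215, 1215], [-162, 2430, -2430], [-162, 1134, -1134]].
The requested entry is -162.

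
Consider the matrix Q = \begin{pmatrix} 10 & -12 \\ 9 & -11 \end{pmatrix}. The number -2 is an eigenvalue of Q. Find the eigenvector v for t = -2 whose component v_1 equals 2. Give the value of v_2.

Q + 2I = [[12, -12], [9, -9]].
Solving (Q + 2I)v = 0 gives the eigenspace spanned by (2, 2).
With v_1 = 2, v = (2, 2), so v_2 = 2.

2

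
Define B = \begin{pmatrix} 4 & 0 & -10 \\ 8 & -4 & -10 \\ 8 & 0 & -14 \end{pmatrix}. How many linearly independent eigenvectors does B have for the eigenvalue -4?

2

B + 4I = [[8, 0, -10], [8, 0, -10], [8, 0, -10]].
This matrix has rank 1, so its null space has dimension 3 − 1 = 2.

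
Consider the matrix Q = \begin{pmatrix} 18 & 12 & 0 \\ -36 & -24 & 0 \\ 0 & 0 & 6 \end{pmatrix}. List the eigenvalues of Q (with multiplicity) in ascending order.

Characteristic polynomial: p(s) = s^3 - 36s = s(s - 6)(s + 6).
Roots (with multiplicity): -6, 0, 6.

-6, 0, 6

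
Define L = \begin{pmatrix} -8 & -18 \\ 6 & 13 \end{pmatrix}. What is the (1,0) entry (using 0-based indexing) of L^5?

2046

Characteristic polynomial: t^2 - 5t + 4 = (t - 4)(t - 1), so the eigenvalues are 1, 4.
t=4: eigenvector (-3, 2).
t=1: eigenvector (-2, 1).
P = [[-3, -2], [2, 1]], D = diag(4, 1), P⁻¹ = [[1, 2], [-2, -3]].
L⁵ = P·diag(1024, 1)·P⁻¹ = [[-3068, -6138], [2046, 4093]].
The requested entry is 2046.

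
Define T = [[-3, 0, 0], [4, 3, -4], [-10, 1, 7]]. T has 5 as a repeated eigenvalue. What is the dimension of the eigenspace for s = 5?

1

T − 5I = [[-8, 0, 0], [4, -2, -4], [-10, 1, 2]].
This matrix has rank 2, so its null space has dimension 3 − 2 = 1.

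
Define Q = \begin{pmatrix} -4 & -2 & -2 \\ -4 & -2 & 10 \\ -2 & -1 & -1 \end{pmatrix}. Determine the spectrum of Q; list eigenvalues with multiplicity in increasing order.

-4, -3, 0

Characteristic polynomial: p(t) = t^3 + 7t^2 + 12t = t(t + 3)(t + 4).
Roots (with multiplicity): -4, -3, 0.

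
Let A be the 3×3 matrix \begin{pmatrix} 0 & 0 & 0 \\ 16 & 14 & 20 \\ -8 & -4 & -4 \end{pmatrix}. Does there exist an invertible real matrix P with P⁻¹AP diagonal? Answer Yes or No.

Characteristic polynomial: p(t) = t^3 - 10t^2 + 24t = t(t - 6)(t - 4).
All 3 eigenvalues are distinct, so A is diagonalizable.

Yes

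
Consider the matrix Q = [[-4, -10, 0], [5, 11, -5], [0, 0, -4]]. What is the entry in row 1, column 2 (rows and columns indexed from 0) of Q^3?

-215

Characteristic polynomial: λ^3 - 3λ^2 - 22λ + 24 = (λ - 6)(λ - 1)(λ + 4), so the eigenvalues are -4, 1, 6.
λ=6: eigenvector (1, -1, 0).
λ=1: eigenvector (2, -1, 0).
λ=-4: eigenvector (1, 0, 1).
P = [[1, 2, 1], [-1, -1, 0], [0, 0, 1]], D = diag(6, 1, -4), P⁻¹ = [[-1, -2, 1], [1, 1, -1], [0, 0, 1]].
Q³ = P·diag(216, 1, -64)·P⁻¹ = [[-214, -430, 150], [215, 431, -215], [0, 0, -64]].
The requested entry is -215.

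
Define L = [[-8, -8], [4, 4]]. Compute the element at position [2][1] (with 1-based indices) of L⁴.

Characteristic polynomial: λ^2 + 4λ = λ(λ + 4), so the eigenvalues are -4, 0.
λ=-4: eigenvector (2, -1).
λ=0: eigenvector (1, -1).
P = [[2, 1], [-1, -1]], D = diag(-4, 0), P⁻¹ = [[1, 1], [-1, -2]].
L⁴ = P·diag(256, 0)·P⁻¹ = [[512, 512], [-256, -256]].
The requested entry is -256.

-256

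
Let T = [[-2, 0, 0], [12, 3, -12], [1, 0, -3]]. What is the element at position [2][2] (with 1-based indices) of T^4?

81

Characteristic polynomial: s^3 + 2s^2 - 9s - 18 = (s - 3)(s + 2)(s + 3), so the eigenvalues are -3, -2, 3.
s=-2: eigenvector (1, 0, 1).
s=3: eigenvector (0, 1, 0).
s=-3: eigenvector (0, 2, 1).
P = [[1, 0, 0], [0, 1, 2], [1, 0, 1]], D = diag(-2, 3, -3), P⁻¹ = [[1, 0, 0], [2, 1, -2], [-1, 0, 1]].
T⁴ = P·diag(16, 81, 81)·P⁻¹ = [[16, 0, 0], [0, 81, 0], [-65, 0, 81]].
The requested entry is 81.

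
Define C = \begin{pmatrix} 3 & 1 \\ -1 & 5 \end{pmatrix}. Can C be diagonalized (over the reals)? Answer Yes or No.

Characteristic polynomial: p(μ) = μ^2 - 8μ + 16 = (μ - 4)^2.
μ = 4 has algebraic multiplicity 2; rank(C − 4I) = 1, so geometric multiplicity = 1.
Geometric multiplicity < algebraic multiplicity, so C is not diagonalizable.

No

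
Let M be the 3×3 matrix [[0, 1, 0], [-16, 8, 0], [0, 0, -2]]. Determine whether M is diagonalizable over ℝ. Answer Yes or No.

No

Characteristic polynomial: p(t) = t^3 - 6t^2 + 32 = (t - 4)^2(t + 2).
t = 4 has algebraic multiplicity 2; rank(M − 4I) = 2, so geometric multiplicity = 1.
Geometric multiplicity < algebraic multiplicity, so M is not diagonalizable.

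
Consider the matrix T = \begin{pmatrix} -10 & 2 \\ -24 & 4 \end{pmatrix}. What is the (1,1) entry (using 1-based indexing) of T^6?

Characteristic polynomial: μ^2 + 6μ + 8 = (μ + 2)(μ + 4), so the eigenvalues are -4, -2.
μ=-2: eigenvector (1, 4).
μ=-4: eigenvector (1, 3).
P = [[1, 1], [4, 3]], D = diag(-2, -4), P⁻¹ = [[-3, 1], [4, -1]].
T⁶ = P·diag(64, 4096)·P⁻¹ = [[16192, -4032], [48384, -12032]].
The requested entry is 16192.

16192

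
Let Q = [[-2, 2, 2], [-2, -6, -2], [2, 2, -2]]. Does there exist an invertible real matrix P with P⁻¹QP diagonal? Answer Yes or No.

Characteristic polynomial: p(λ) = λ^3 + 10λ^2 + 32λ + 32 = (λ + 2)(λ + 4)^2.
λ = -4 has algebraic multiplicity 2; rank(Q + 4I) = 1, so geometric multiplicity = 2.
Every eigenvalue has geometric = algebraic multiplicity, so Q is diagonalizable.

Yes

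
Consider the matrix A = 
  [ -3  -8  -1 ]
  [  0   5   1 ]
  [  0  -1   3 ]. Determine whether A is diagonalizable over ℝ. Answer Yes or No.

No

Characteristic polynomial: p(r) = r^3 - 5r^2 - 8r + 48 = (r - 4)^2(r + 3).
r = 4 has algebraic multiplicity 2; rank(A − 4I) = 2, so geometric multiplicity = 1.
Geometric multiplicity < algebraic multiplicity, so A is not diagonalizable.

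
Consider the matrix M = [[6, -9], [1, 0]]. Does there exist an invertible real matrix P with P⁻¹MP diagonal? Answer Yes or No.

No

Characteristic polynomial: p(s) = s^2 - 6s + 9 = (s - 3)^2.
s = 3 has algebraic multiplicity 2; rank(M − 3I) = 1, so geometric multiplicity = 1.
Geometric multiplicity < algebraic multiplicity, so M is not diagonalizable.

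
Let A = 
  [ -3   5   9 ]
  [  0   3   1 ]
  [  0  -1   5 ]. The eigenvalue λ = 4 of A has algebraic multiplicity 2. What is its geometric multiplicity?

A − 4I = [[-7, 5, 9], [0, -1, 1], [0, -1, 1]].
This matrix has rank 2, so its null space has dimension 3 − 2 = 1.

1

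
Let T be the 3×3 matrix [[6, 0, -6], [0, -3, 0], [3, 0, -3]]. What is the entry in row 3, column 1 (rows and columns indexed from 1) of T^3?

Characteristic polynomial: λ^3 - 9λ = λ(λ - 3)(λ + 3), so the eigenvalues are -3, 0, 3.
λ=-3: eigenvector (0, 1, 0).
λ=0: eigenvector (-1, 0, -1).
λ=3: eigenvector (2, 0, 1).
P = [[0, -1, 2], [1, 0, 0], [0, -1, 1]], D = diag(-3, 0, 3), P⁻¹ = [[0, 1, 0], [1, 0, -2], [1, 0, -1]].
T³ = P·diag(-27, 0, 27)·P⁻¹ = [[54, 0, -54], [0, -27, 0], [27, 0, -27]].
The requested entry is 27.

27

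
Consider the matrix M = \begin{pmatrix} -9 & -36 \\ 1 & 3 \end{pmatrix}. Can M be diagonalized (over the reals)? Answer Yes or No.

Characteristic polynomial: p(μ) = μ^2 + 6μ + 9 = (μ + 3)^2.
μ = -3 has algebraic multiplicity 2; rank(M + 3I) = 1, so geometric multiplicity = 1.
Geometric multiplicity < algebraic multiplicity, so M is not diagonalizable.

No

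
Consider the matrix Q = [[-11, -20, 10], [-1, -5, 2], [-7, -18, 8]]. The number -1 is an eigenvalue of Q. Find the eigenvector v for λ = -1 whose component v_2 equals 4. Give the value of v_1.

0

Q + 1I = [[-10, -20, 10], [-1, -4, 2], [-7, -18, 9]].
Solving (Q + 1I)v = 0 gives the eigenspace spanned by (0, 4, 8).
With v_2 = 4, v = (0, 4, 8), so v_1 = 0.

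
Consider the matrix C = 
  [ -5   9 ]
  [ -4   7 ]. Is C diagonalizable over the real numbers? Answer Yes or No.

Characteristic polynomial: p(t) = t^2 - 2t + 1 = (t - 1)^2.
t = 1 has algebraic multiplicity 2; rank(C − 1I) = 1, so geometric multiplicity = 1.
Geometric multiplicity < algebraic multiplicity, so C is not diagonalizable.

No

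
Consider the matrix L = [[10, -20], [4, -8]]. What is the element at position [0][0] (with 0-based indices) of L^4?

80

Characteristic polynomial: r^2 - 2r = r(r - 2), so the eigenvalues are 0, 2.
r=2: eigenvector (5, 2).
r=0: eigenvector (2, 1).
P = [[5, 2], [2, 1]], D = diag(2, 0), P⁻¹ = [[1, -2], [-2, 5]].
L⁴ = P·diag(16, 0)·P⁻¹ = [[80, -160], [32, -64]].
The requested entry is 80.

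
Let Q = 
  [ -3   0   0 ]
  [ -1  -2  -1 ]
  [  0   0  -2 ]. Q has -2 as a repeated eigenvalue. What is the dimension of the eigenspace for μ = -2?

1

Q + 2I = [[-1, 0, 0], [-1, 0, -1], [0, 0, 0]].
This matrix has rank 2, so its null space has dimension 3 − 2 = 1.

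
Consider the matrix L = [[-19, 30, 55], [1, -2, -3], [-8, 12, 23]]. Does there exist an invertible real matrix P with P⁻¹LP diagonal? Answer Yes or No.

Characteristic polynomial: p(λ) = λ^3 - 2λ^2 + λ = λ(λ - 1)^2.
λ = 1 has algebraic multiplicity 2; rank(L − 1I) = 2, so geometric multiplicity = 1.
Geometric multiplicity < algebraic multiplicity, so L is not diagonalizable.

No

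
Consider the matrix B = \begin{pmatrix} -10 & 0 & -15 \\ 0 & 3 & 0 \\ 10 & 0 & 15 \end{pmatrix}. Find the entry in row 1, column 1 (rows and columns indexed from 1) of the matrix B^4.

Characteristic polynomial: s^3 - 8s^2 + 15s = s(s - 5)(s - 3), so the eigenvalues are 0, 3, 5.
s=5: eigenvector (-1, 0, 1).
s=3: eigenvector (0, 1, 0).
s=0: eigenvector (3, 0, -2).
P = [[-1, 0, 3], [0, 1, 0], [1, 0, -2]], D = diag(5, 3, 0), P⁻¹ = [[2, 0, 3], [0, 1, 0], [1, 0, 1]].
B⁴ = P·diag(625, 81, 0)·P⁻¹ = [[-1250, 0, -1875], [0, 81, 0], [1250, 0, 1875]].
The requested entry is -1250.

-1250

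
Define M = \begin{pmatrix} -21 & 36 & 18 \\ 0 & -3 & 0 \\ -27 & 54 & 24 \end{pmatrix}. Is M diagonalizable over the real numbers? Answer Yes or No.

Yes

Characteristic polynomial: p(s) = s^3 - 27s - 54 = (s - 6)(s + 3)^2.
s = -3 has algebraic multiplicity 2; rank(M + 3I) = 1, so geometric multiplicity = 2.
Every eigenvalue has geometric = algebraic multiplicity, so M is diagonalizable.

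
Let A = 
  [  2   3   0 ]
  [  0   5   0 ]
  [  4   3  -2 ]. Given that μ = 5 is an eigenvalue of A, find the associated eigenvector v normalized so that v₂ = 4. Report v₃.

A − 5I = [[-3, 3, 0], [0, 0, 0], [4, 3, -7]].
Solving (A − 5I)v = 0 gives the eigenspace spanned by (4, 4, 4).
With v₂ = 4, v = (4, 4, 4), so v₃ = 4.

4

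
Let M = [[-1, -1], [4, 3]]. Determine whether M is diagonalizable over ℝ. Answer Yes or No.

Characteristic polynomial: p(r) = r^2 - 2r + 1 = (r - 1)^2.
r = 1 has algebraic multiplicity 2; rank(M − 1I) = 1, so geometric multiplicity = 1.
Geometric multiplicity < algebraic multiplicity, so M is not diagonalizable.

No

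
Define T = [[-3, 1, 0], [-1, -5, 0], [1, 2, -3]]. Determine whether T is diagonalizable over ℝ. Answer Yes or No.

No

Characteristic polynomial: p(s) = s^3 + 11s^2 + 40s + 48 = (s + 3)(s + 4)^2.
s = -4 has algebraic multiplicity 2; rank(T + 4I) = 2, so geometric multiplicity = 1.
Geometric multiplicity < algebraic multiplicity, so T is not diagonalizable.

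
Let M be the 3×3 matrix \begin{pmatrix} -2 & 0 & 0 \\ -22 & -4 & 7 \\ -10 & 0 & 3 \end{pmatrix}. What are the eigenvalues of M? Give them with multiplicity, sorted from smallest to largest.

-4, -2, 3

Characteristic polynomial: p(t) = t^3 + 3t^2 - 10t - 24 = (t - 3)(t + 2)(t + 4).
Roots (with multiplicity): -4, -2, 3.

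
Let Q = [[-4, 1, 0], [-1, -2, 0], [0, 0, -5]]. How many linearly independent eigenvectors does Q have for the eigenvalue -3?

Q + 3I = [[-1, 1, 0], [-1, 1, 0], [0, 0, -2]].
This matrix has rank 2, so its null space has dimension 3 − 2 = 1.

1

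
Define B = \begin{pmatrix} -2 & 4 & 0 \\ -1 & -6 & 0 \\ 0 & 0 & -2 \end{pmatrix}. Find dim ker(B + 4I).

B + 4I = [[2, 4, 0], [-1, -2, 0], [0, 0, 2]].
This matrix has rank 2, so its null space has dimension 3 − 2 = 1.

1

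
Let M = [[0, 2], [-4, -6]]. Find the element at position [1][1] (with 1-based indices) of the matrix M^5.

960

Characteristic polynomial: t^2 + 6t + 8 = (t + 2)(t + 4), so the eigenvalues are -4, -2.
t=-4: eigenvector (1, -2).
t=-2: eigenvector (1, -1).
P = [[1, 1], [-2, -1]], D = diag(-4, -2), P⁻¹ = [[-1, -1], [2, 1]].
M⁵ = P·diag(-1024, -32)·P⁻¹ = [[960, 992], [-1984, -2016]].
The requested entry is 960.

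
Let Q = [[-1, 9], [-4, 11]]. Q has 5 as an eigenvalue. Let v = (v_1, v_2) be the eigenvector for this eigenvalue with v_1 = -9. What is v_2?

Q − 5I = [[-6, 9], [-4, 6]].
Solving (Q − 5I)v = 0 gives the eigenspace spanned by (-9, -6).
With v_1 = -9, v = (-9, -6), so v_2 = -6.

-6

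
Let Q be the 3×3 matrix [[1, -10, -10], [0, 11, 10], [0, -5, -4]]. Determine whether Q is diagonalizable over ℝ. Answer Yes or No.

Yes

Characteristic polynomial: p(r) = r^3 - 8r^2 + 13r - 6 = (r - 6)(r - 1)^2.
r = 1 has algebraic multiplicity 2; rank(Q − 1I) = 1, so geometric multiplicity = 2.
Every eigenvalue has geometric = algebraic multiplicity, so Q is diagonalizable.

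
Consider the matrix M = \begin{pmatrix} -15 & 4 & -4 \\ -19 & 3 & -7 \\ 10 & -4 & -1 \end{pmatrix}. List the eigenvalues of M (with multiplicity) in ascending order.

-5, -5, -3

Characteristic polynomial: p(r) = r^3 + 13r^2 + 55r + 75 = (r + 3)(r + 5)^2.
Roots (with multiplicity): -5, -5, -3.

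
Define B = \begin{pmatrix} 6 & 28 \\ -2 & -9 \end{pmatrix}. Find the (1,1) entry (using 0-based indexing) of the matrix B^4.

Characteristic polynomial: r^2 + 3r + 2 = (r + 1)(r + 2), so the eigenvalues are -2, -1.
r=-2: eigenvector (-7, 2).
r=-1: eigenvector (-4, 1).
P = [[-7, -4], [2, 1]], D = diag(-2, -1), P⁻¹ = [[1, 4], [-2, -7]].
B⁴ = P·diag(16, 1)·P⁻¹ = [[-104, -420], [30, 121]].
The requested entry is 121.

121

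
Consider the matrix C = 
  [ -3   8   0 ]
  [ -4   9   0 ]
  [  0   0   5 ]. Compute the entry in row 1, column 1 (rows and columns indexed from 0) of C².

Characteristic polynomial: t^3 - 11t^2 + 35t - 25 = (t - 5)^2(t - 1), so the eigenvalues are 1, 5, 5.
t=5: eigenvector (-1, -1, 0).
t=1: eigenvector (2, 1, 0).
t=5: eigenvector (0, 0, 1).
P = [[-1, 2, 0], [-1, 1, 0], [0, 0, 1]], D = diag(5, 1, 5), P⁻¹ = [[1, -2, 0], [1, -1, 0], [0, 0, 1]].
C² = P·diag(25, 1, 25)·P⁻¹ = [[-23, 48, 0], [-24, 49, 0], [0, 0, 25]].
The requested entry is 49.

49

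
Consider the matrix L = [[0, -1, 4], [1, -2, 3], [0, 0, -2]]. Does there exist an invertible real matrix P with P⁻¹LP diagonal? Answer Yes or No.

Characteristic polynomial: p(r) = r^3 + 4r^2 + 5r + 2 = (r + 1)^2(r + 2).
r = -1 has algebraic multiplicity 2; rank(L + 1I) = 2, so geometric multiplicity = 1.
Geometric multiplicity < algebraic multiplicity, so L is not diagonalizable.

No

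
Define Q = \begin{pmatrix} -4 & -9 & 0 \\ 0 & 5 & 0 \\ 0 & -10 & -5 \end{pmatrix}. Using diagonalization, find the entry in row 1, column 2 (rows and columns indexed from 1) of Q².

-9

Characteristic polynomial: μ^3 + 4μ^2 - 25μ - 100 = (μ - 5)(μ + 4)(μ + 5), so the eigenvalues are -5, -4, 5.
μ=-4: eigenvector (1, 0, 0).
μ=5: eigenvector (-1, 1, -1).
μ=-5: eigenvector (0, 0, 1).
P = [[1, -1, 0], [0, 1, 0], [0, -1, 1]], D = diag(-4, 5, -5), P⁻¹ = [[1, 1, 0], [0, 1, 0], [0, 1, 1]].
Q² = P·diag(16, 25, 25)·P⁻¹ = [[16, -9, 0], [0, 25, 0], [0, 0, 25]].
The requested entry is -9.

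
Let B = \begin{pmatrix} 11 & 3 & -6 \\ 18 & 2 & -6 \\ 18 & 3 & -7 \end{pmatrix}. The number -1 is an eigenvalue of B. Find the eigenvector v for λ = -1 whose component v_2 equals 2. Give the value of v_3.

1

B + 1I = [[12, 3, -6], [18, 3, -6], [18, 3, -6]].
Solving (B + 1I)v = 0 gives the eigenspace spanned by (0, 2, 1).
With v_2 = 2, v = (0, 2, 1), so v_3 = 1.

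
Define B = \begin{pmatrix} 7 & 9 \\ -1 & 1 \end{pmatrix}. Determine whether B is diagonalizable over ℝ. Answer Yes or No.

Characteristic polynomial: p(r) = r^2 - 8r + 16 = (r - 4)^2.
r = 4 has algebraic multiplicity 2; rank(B − 4I) = 1, so geometric multiplicity = 1.
Geometric multiplicity < algebraic multiplicity, so B is not diagonalizable.

No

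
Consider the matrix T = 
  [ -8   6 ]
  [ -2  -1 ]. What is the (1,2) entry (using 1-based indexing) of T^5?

Characteristic polynomial: λ^2 + 9λ + 20 = (λ + 4)(λ + 5), so the eigenvalues are -5, -4.
λ=-5: eigenvector (-2, -1).
λ=-4: eigenvector (-3, -2).
P = [[-2, -3], [-1, -2]], D = diag(-5, -4), P⁻¹ = [[-2, 3], [1, -2]].
T⁵ = P·diag(-3125, -1024)·P⁻¹ = [[-9428, 12606], [-4202, 5279]].
The requested entry is 12606.

12606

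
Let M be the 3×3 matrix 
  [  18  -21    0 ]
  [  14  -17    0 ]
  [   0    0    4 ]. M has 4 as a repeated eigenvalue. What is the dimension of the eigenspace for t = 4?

M − 4I = [[14, -21, 0], [14, -21, 0], [0, 0, 0]].
This matrix has rank 1, so its null space has dimension 3 − 1 = 2.

2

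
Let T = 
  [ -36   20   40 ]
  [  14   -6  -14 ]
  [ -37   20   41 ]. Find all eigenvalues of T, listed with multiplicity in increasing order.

-6, 1, 4

Characteristic polynomial: p(λ) = λ^3 + λ^2 - 26λ + 24 = (λ - 4)(λ - 1)(λ + 6).
Roots (with multiplicity): -6, 1, 4.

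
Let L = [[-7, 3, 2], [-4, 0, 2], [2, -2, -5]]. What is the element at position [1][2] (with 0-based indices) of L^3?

122

Characteristic polynomial: μ^3 + 12μ^2 + 47μ + 60 = (μ + 3)(μ + 4)(μ + 5), so the eigenvalues are -5, -4, -3.
μ=-4: eigenvector (1, 1, 0).
μ=-3: eigenvector (1, 2, -1).
μ=-5: eigenvector (-2, -2, 1).
P = [[1, 1, -2], [1, 2, -2], [0, -1, 1]], D = diag(-4, -3, -5), P⁻¹ = [[0, 1, 2], [-1, 1, 0], [-1, 1, 1]].
L³ = P·diag(-64, -27, -125)·P⁻¹ = [[-223, 159, 122], [-196, 132, 122], [98, -98, -125]].
The requested entry is 122.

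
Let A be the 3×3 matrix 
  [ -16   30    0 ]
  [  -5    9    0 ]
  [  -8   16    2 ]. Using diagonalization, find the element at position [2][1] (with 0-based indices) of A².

Characteristic polynomial: s^3 + 5s^2 - 8s - 12 = (s - 2)(s + 1)(s + 6), so the eigenvalues are -6, -1, 2.
s=-6: eigenvector (3, 1, 1).
s=-1: eigenvector (2, 1, 0).
s=2: eigenvector (0, 0, 1).
P = [[3, 2, 0], [1, 1, 0], [1, 0, 1]], D = diag(-6, -1, 2), P⁻¹ = [[1, -2, 0], [-1, 3, 0], [-1, 2, 1]].
A² = P·diag(36, 1, 4)·P⁻¹ = [[106, -210, 0], [35, -69, 0], [32, -64, 4]].
The requested entry is -64.

-64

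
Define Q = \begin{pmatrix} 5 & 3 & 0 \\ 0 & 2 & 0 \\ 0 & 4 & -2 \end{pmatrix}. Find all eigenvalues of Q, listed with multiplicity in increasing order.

-2, 2, 5

Characteristic polynomial: p(λ) = λ^3 - 5λ^2 - 4λ + 20 = (λ - 5)(λ - 2)(λ + 2).
Roots (with multiplicity): -2, 2, 5.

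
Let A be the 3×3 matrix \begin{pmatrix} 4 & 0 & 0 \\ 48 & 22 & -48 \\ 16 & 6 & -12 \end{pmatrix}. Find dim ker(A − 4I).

A − 4I = [[0, 0, 0], [48, 18, -48], [16, 6, -16]].
This matrix has rank 1, so its null space has dimension 3 − 1 = 2.

2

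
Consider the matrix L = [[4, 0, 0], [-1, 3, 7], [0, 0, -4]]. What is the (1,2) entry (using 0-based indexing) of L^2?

-7

Characteristic polynomial: λ^3 - 3λ^2 - 16λ + 48 = (λ - 4)(λ - 3)(λ + 4), so the eigenvalues are -4, 3, 4.
λ=-4: eigenvector (0, -1, 1).
λ=3: eigenvector (0, 1, 0).
λ=4: eigenvector (1, -1, 0).
P = [[0, 0, 1], [-1, 1, -1], [1, 0, 0]], D = diag(-4, 3, 4), P⁻¹ = [[0, 0, 1], [1, 1, 1], [1, 0, 0]].
L² = P·diag(16, 9, 16)·P⁻¹ = [[16, 0, 0], [-7, 9, -7], [0, 0, 16]].
The requested entry is -7.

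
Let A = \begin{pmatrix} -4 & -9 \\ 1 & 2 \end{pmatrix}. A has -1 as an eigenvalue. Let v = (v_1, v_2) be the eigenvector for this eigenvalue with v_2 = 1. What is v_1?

-3

A + 1I = [[-3, -9], [1, 3]].
Solving (A + 1I)v = 0 gives the eigenspace spanned by (-3, 1).
With v_2 = 1, v = (-3, 1), so v_1 = -3.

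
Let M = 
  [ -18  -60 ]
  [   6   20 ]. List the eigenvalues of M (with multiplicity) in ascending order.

0, 2

Characteristic polynomial: p(μ) = μ^2 - 2μ = μ(μ - 2).
Roots (with multiplicity): 0, 2.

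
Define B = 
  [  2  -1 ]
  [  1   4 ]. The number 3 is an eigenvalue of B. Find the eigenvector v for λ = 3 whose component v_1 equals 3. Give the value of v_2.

B − 3I = [[-1, -1], [1, 1]].
Solving (B − 3I)v = 0 gives the eigenspace spanned by (3, -3).
With v_1 = 3, v = (3, -3), so v_2 = -3.

-3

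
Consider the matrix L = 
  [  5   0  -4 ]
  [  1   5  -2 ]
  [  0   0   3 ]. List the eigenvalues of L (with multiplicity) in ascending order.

3, 5, 5

Characteristic polynomial: p(t) = t^3 - 13t^2 + 55t - 75 = (t - 5)^2(t - 3).
Roots (with multiplicity): 3, 5, 5.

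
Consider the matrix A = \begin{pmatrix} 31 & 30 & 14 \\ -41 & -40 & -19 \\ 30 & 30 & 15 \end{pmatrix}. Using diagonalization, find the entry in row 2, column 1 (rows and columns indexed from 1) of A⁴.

Characteristic polynomial: λ^3 - 6λ^2 + 5λ = λ(λ - 5)(λ - 1), so the eigenvalues are 0, 1, 5.
λ=1: eigenvector (1, -1, 0).
λ=0: eigenvector (-2, 3, -2).
λ=5: eigenvector (3, -4, 3).
P = [[1, -2, 3], [-1, 3, -4], [0, -2, 3]], D = diag(1, 0, 5), P⁻¹ = [[1, 0, -1], [3, 3, 1], [2, 2, 1]].
A⁴ = P·diag(1, 0, 625)·P⁻¹ = [[3751, 3750, 1874], [-5001, -5000, -2499], [3750, 3750, 1875]].
The requested entry is -5001.

-5001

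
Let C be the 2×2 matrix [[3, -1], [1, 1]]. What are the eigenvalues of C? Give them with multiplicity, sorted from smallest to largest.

2, 2

Characteristic polynomial: p(t) = t^2 - 4t + 4 = (t - 2)^2.
Roots (with multiplicity): 2, 2.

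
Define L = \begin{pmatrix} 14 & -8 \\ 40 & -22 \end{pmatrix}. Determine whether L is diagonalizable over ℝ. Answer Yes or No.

Characteristic polynomial: p(λ) = λ^2 + 8λ + 12 = (λ + 2)(λ + 6).
All 2 eigenvalues are distinct, so L is diagonalizable.

Yes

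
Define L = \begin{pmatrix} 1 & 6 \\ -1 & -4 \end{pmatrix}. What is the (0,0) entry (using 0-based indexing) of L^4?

-29

Characteristic polynomial: μ^2 + 3μ + 2 = (μ + 1)(μ + 2), so the eigenvalues are -2, -1.
μ=-2: eigenvector (-2, 1).
μ=-1: eigenvector (3, -1).
P = [[-2, 3], [1, -1]], D = diag(-2, -1), P⁻¹ = [[1, 3], [1, 2]].
L⁴ = P·diag(16, 1)·P⁻¹ = [[-29, -90], [15, 46]].
The requested entry is -29.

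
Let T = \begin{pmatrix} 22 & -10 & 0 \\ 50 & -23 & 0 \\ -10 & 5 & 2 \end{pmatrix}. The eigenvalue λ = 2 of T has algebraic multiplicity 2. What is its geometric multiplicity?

T − 2I = [[20, -10, 0], [50, -25, 0], [-10, 5, 0]].
This matrix has rank 1, so its null space has dimension 3 − 1 = 2.

2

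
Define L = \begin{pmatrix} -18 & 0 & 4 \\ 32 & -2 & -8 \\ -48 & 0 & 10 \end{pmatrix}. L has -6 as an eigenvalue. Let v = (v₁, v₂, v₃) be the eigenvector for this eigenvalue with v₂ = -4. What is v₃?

6

L + 6I = [[-12, 0, 4], [32, 4, -8], [-48, 0, 16]].
Solving (L + 6I)v = 0 gives the eigenspace spanned by (2, -4, 6).
With v₂ = -4, v = (2, -4, 6), so v₃ = 6.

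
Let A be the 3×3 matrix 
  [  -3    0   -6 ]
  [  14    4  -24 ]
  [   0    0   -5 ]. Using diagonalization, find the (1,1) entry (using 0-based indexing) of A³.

64

Characteristic polynomial: μ^3 + 4μ^2 - 17μ - 60 = (μ - 4)(μ + 3)(μ + 5), so the eigenvalues are -5, -3, 4.
μ=-3: eigenvector (1, -2, 0).
μ=4: eigenvector (0, 1, 0).
μ=-5: eigenvector (3, -2, 1).
P = [[1, 0, 3], [-2, 1, -2], [0, 0, 1]], D = diag(-3, 4, -5), P⁻¹ = [[1, 0, -3], [2, 1, -4], [0, 0, 1]].
A³ = P·diag(-27, 64, -125)·P⁻¹ = [[-27, 0, -294], [182, 64, -168], [0, 0, -125]].
The requested entry is 64.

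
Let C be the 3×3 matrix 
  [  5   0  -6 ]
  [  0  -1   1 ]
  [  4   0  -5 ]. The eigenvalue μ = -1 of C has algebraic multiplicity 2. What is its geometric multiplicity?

C + 1I = [[6, 0, -6], [0, 0, 1], [4, 0, -4]].
This matrix has rank 2, so its null space has dimension 3 − 2 = 1.

1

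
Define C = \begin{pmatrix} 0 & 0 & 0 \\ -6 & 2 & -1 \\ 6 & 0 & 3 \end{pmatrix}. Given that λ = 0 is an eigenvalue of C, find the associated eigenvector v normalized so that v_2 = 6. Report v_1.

3

C = [[0, 0, 0], [-6, 2, -1], [6, 0, 3]].
Solving (C)v = 0 gives the eigenspace spanned by (3, 6, -6).
With v_2 = 6, v = (3, 6, -6), so v_1 = 3.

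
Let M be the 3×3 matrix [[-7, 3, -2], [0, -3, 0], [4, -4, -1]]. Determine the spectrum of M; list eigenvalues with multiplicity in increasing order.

-5, -3, -3

Characteristic polynomial: p(t) = t^3 + 11t^2 + 39t + 45 = (t + 3)^2(t + 5).
Roots (with multiplicity): -5, -3, -3.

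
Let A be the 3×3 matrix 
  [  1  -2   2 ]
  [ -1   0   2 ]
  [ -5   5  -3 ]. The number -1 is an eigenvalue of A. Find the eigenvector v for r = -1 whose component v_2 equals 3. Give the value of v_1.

3

A + 1I = [[2, -2, 2], [-1, 1, 2], [-5, 5, -2]].
Solving (A + 1I)v = 0 gives the eigenspace spanned by (3, 3, 0).
With v_2 = 3, v = (3, 3, 0), so v_1 = 3.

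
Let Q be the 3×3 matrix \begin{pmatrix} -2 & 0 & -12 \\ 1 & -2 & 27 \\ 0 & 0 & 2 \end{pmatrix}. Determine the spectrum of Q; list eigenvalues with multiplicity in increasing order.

-2, -2, 2

Characteristic polynomial: p(t) = t^3 + 2t^2 - 4t - 8 = (t - 2)(t + 2)^2.
Roots (with multiplicity): -2, -2, 2.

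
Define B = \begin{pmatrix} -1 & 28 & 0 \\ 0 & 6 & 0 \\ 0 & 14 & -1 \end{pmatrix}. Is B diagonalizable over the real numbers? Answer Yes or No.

Characteristic polynomial: p(t) = t^3 - 4t^2 - 11t - 6 = (t - 6)(t + 1)^2.
t = -1 has algebraic multiplicity 2; rank(B + 1I) = 1, so geometric multiplicity = 2.
Every eigenvalue has geometric = algebraic multiplicity, so B is diagonalizable.

Yes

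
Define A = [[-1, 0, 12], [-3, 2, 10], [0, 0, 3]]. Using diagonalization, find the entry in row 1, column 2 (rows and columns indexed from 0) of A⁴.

110

Characteristic polynomial: μ^3 - 4μ^2 + μ + 6 = (μ - 3)(μ - 2)(μ + 1), so the eigenvalues are -1, 2, 3.
μ=-1: eigenvector (1, 1, 0).
μ=2: eigenvector (0, 1, 0).
μ=3: eigenvector (3, 1, 1).
P = [[1, 0, 3], [1, 1, 1], [0, 0, 1]], D = diag(-1, 2, 3), P⁻¹ = [[1, 0, -3], [-1, 1, 2], [0, 0, 1]].
A⁴ = P·diag(1, 16, 81)·P⁻¹ = [[1, 0, 240], [-15, 16, 110], [0, 0, 81]].
The requested entry is 110.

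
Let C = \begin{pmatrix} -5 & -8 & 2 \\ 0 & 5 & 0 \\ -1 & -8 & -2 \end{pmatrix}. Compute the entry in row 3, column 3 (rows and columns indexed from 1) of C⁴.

Characteristic polynomial: μ^3 + 2μ^2 - 23μ - 60 = (μ - 5)(μ + 3)(μ + 4), so the eigenvalues are -4, -3, 5.
μ=-4: eigenvector (2, 0, 1).
μ=5: eigenvector (-1, 1, -1).
μ=-3: eigenvector (1, 0, 1).
P = [[2, -1, 1], [0, 1, 0], [1, -1, 1]], D = diag(-4, 5, -3), P⁻¹ = [[1, 0, -1], [0, 1, 0], [-1, 1, 2]].
C⁴ = P·diag(256, 625, 81)·P⁻¹ = [[431, -544, -350], [0, 625, 0], [175, -544, -94]].
The requested entry is -94.

-94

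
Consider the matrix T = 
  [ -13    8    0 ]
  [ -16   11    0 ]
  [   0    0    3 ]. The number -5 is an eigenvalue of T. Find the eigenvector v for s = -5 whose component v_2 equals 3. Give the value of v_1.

T + 5I = [[-8, 8, 0], [-16, 16, 0], [0, 0, 8]].
Solving (T + 5I)v = 0 gives the eigenspace spanned by (3, 3, 0).
With v_2 = 3, v = (3, 3, 0), so v_1 = 3.

3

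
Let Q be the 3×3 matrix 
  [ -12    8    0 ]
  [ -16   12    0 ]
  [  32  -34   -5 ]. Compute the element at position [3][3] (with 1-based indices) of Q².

Characteristic polynomial: s^3 + 5s^2 - 16s - 80 = (s - 4)(s + 4)(s + 5), so the eigenvalues are -5, -4, 4.
s=-4: eigenvector (1, 1, -2).
s=4: eigenvector (1, 2, -4).
s=-5: eigenvector (0, 0, 1).
P = [[1, 1, 0], [1, 2, 0], [-2, -4, 1]], D = diag(-4, 4, -5), P⁻¹ = [[2, -1, 0], [-1, 1, 0], [0, 2, 1]].
Q² = P·diag(16, 16, 25)·P⁻¹ = [[16, 0, 0], [0, 16, 0], [0, 18, 25]].
The requested entry is 25.

25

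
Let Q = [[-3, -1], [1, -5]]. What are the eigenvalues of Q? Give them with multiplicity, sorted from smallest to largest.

Characteristic polynomial: p(t) = t^2 + 8t + 16 = (t + 4)^2.
Roots (with multiplicity): -4, -4.

-4, -4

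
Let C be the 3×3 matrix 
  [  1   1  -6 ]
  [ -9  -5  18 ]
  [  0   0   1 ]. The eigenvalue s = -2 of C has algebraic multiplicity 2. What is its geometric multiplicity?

C + 2I = [[3, 1, -6], [-9, -3, 18], [0, 0, 3]].
This matrix has rank 2, so its null space has dimension 3 − 2 = 1.

1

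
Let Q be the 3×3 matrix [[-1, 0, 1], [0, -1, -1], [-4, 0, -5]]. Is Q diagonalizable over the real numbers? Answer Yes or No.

Characteristic polynomial: p(s) = s^3 + 7s^2 + 15s + 9 = (s + 1)(s + 3)^2.
s = -3 has algebraic multiplicity 2; rank(Q + 3I) = 2, so geometric multiplicity = 1.
Geometric multiplicity < algebraic multiplicity, so Q is not diagonalizable.

No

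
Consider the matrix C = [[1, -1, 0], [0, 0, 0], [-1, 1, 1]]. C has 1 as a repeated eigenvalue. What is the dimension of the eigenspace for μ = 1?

C − 1I = [[0, -1, 0], [0, -1, 0], [-1, 1, 0]].
This matrix has rank 2, so its null space has dimension 3 − 2 = 1.

1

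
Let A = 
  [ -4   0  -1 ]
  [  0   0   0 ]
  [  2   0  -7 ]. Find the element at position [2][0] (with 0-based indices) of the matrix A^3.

Characteristic polynomial: λ^3 + 11λ^2 + 30λ = λ(λ + 5)(λ + 6), so the eigenvalues are -6, -5, 0.
λ=0: eigenvector (0, 1, 0).
λ=-6: eigenvector (-1, 0, -2).
λ=-5: eigenvector (1, 0, 1).
P = [[0, -1, 1], [1, 0, 0], [0, -2, 1]], D = diag(0, -6, -5), P⁻¹ = [[0, 1, 0], [1, 0, -1], [2, 0, -1]].
A³ = P·diag(0, -216, -125)·P⁻¹ = [[-34, 0, -91], [0, 0, 0], [182, 0, -307]].
The requested entry is 182.

182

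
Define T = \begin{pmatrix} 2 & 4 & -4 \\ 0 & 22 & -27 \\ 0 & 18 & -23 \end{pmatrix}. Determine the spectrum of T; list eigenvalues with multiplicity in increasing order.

-5, 2, 4

Characteristic polynomial: p(λ) = λ^3 - λ^2 - 22λ + 40 = (λ - 4)(λ - 2)(λ + 5).
Roots (with multiplicity): -5, 2, 4.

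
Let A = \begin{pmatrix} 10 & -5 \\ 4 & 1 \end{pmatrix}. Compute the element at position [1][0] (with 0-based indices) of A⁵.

18604

Characteristic polynomial: r^2 - 11r + 30 = (r - 6)(r - 5), so the eigenvalues are 5, 6.
r=5: eigenvector (-1, -1).
r=6: eigenvector (5, 4).
P = [[-1, 5], [-1, 4]], D = diag(5, 6), P⁻¹ = [[4, -5], [1, -1]].
A⁵ = P·diag(3125, 7776)·P⁻¹ = [[26380, -23255], [18604, -15479]].
The requested entry is 18604.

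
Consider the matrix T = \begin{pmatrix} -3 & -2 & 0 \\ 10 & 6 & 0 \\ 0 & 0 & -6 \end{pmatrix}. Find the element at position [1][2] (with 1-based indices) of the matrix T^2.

Characteristic polynomial: μ^3 + 3μ^2 - 16μ + 12 = (μ - 2)(μ - 1)(μ + 6), so the eigenvalues are -6, 1, 2.
μ=2: eigenvector (-2, 5, 0).
μ=1: eigenvector (1, -2, 0).
μ=-6: eigenvector (0, 0, 1).
P = [[-2, 1, 0], [5, -2, 0], [0, 0, 1]], D = diag(2, 1, -6), P⁻¹ = [[2, 1, 0], [5, 2, 0], [0, 0, 1]].
T² = P·diag(4, 1, 36)·P⁻¹ = [[-11, -6, 0], [30, 16, 0], [0, 0, 36]].
The requested entry is -6.

-6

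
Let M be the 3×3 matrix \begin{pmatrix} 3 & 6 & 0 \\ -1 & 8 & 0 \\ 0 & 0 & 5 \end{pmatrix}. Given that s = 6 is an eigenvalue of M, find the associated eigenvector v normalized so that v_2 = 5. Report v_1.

10

M − 6I = [[-3, 6, 0], [-1, 2, 0], [0, 0, -1]].
Solving (M − 6I)v = 0 gives the eigenspace spanned by (10, 5, 0).
With v_2 = 5, v = (10, 5, 0), so v_1 = 10.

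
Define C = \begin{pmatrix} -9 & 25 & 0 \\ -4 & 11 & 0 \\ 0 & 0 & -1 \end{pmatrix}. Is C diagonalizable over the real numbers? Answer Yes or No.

No

Characteristic polynomial: p(t) = t^3 - t^2 - t + 1 = (t - 1)^2(t + 1).
t = 1 has algebraic multiplicity 2; rank(C − 1I) = 2, so geometric multiplicity = 1.
Geometric multiplicity < algebraic multiplicity, so C is not diagonalizable.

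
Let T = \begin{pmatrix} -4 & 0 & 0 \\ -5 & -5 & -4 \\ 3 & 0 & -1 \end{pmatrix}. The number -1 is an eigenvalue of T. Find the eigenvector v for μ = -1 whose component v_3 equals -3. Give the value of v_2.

3

T + 1I = [[-3, 0, 0], [-5, -4, -4], [3, 0, 0]].
Solving (T + 1I)v = 0 gives the eigenspace spanned by (0, 3, -3).
With v_3 = -3, v = (0, 3, -3), so v_2 = 3.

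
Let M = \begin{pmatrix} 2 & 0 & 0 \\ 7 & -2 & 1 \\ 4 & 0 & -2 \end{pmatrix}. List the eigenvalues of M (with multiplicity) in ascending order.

-2, -2, 2

Characteristic polynomial: p(t) = t^3 + 2t^2 - 4t - 8 = (t - 2)(t + 2)^2.
Roots (with multiplicity): -2, -2, 2.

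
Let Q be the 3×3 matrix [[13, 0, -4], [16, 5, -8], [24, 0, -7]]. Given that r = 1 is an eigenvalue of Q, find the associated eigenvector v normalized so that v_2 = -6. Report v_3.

-9

Q − 1I = [[12, 0, -4], [16, 4, -8], [24, 0, -8]].
Solving (Q − 1I)v = 0 gives the eigenspace spanned by (-3, -6, -9).
With v_2 = -6, v = (-3, -6, -9), so v_3 = -9.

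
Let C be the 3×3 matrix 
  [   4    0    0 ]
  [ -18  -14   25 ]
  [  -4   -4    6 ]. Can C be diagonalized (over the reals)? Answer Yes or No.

No

Characteristic polynomial: p(μ) = μ^3 + 4μ^2 - 16μ - 64 = (μ - 4)(μ + 4)^2.
μ = -4 has algebraic multiplicity 2; rank(C + 4I) = 2, so geometric multiplicity = 1.
Geometric multiplicity < algebraic multiplicity, so C is not diagonalizable.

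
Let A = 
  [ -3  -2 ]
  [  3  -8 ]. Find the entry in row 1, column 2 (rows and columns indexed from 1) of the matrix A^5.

Characteristic polynomial: r^2 + 11r + 30 = (r + 5)(r + 6), so the eigenvalues are -6, -5.
r=-5: eigenvector (1, 1).
r=-6: eigenvector (2, 3).
P = [[1, 2], [1, 3]], D = diag(-5, -6), P⁻¹ = [[3, -2], [-1, 1]].
A⁵ = P·diag(-3125, -7776)·P⁻¹ = [[6177, -9302], [13953, -17078]].
The requested entry is -9302.

-9302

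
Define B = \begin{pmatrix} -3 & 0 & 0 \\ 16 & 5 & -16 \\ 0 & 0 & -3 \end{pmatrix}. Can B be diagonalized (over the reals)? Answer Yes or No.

Characteristic polynomial: p(μ) = μ^3 + μ^2 - 21μ - 45 = (μ - 5)(μ + 3)^2.
μ = -3 has algebraic multiplicity 2; rank(B + 3I) = 1, so geometric multiplicity = 2.
Every eigenvalue has geometric = algebraic multiplicity, so B is diagonalizable.

Yes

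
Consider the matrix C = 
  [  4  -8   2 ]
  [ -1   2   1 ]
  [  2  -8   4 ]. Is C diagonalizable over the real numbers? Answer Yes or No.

No

Characteristic polynomial: p(s) = s^3 - 10s^2 + 28s - 24 = (s - 6)(s - 2)^2.
s = 2 has algebraic multiplicity 2; rank(C − 2I) = 2, so geometric multiplicity = 1.
Geometric multiplicity < algebraic multiplicity, so C is not diagonalizable.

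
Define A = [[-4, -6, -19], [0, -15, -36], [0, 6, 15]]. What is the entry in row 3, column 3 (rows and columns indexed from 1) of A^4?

81

Characteristic polynomial: μ^3 + 4μ^2 - 9μ - 36 = (μ - 3)(μ + 3)(μ + 4), so the eigenvalues are -4, -3, 3.
μ=-4: eigenvector (1, 0, 0).
μ=-3: eigenvector (1, 3, -1).
μ=3: eigenvector (-1, -2, 1).
P = [[1, 1, -1], [0, 3, -2], [0, -1, 1]], D = diag(-4, -3, 3), P⁻¹ = [[1, 0, 1], [0, 1, 2], [0, 1, 3]].
A⁴ = P·diag(256, 81, 81)·P⁻¹ = [[256, 0, 175], [0, 81, 0], [0, 0, 81]].
The requested entry is 81.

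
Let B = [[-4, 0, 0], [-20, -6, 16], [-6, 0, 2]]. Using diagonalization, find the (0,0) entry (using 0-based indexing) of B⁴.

256

Characteristic polynomial: r^3 + 8r^2 + 4r - 48 = (r - 2)(r + 4)(r + 6), so the eigenvalues are -6, -4, 2.
r=-4: eigenvector (1, -2, 1).
r=-6: eigenvector (0, 1, 0).
r=2: eigenvector (0, 2, 1).
P = [[1, 0, 0], [-2, 1, 2], [1, 0, 1]], D = diag(-4, -6, 2), P⁻¹ = [[1, 0, 0], [4, 1, -2], [-1, 0, 1]].
B⁴ = P·diag(256, 1296, 16)·P⁻¹ = [[256, 0, 0], [4640, 1296, -2560], [240, 0, 16]].
The requested entry is 256.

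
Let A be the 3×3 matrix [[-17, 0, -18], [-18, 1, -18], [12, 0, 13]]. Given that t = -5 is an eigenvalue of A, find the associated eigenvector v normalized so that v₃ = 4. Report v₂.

-6

A + 5I = [[-12, 0, -18], [-18, 6, -18], [12, 0, 18]].
Solving (A + 5I)v = 0 gives the eigenspace spanned by (-6, -6, 4).
With v₃ = 4, v = (-6, -6, 4), so v₂ = -6.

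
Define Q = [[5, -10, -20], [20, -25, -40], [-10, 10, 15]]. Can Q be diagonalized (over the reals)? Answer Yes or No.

Yes

Characteristic polynomial: p(μ) = μ^3 + 5μ^2 - 25μ - 125 = (μ - 5)(μ + 5)^2.
μ = -5 has algebraic multiplicity 2; rank(Q + 5I) = 1, so geometric multiplicity = 2.
Every eigenvalue has geometric = algebraic multiplicity, so Q is diagonalizable.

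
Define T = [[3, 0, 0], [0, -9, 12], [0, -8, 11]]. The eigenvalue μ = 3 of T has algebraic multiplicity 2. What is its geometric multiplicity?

T − 3I = [[0, 0, 0], [0, -12, 12], [0, -8, 8]].
This matrix has rank 1, so its null space has dimension 3 − 1 = 2.

2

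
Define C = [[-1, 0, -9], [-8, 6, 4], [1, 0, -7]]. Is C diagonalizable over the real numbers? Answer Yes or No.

Characteristic polynomial: p(t) = t^3 + 2t^2 - 32t - 96 = (t - 6)(t + 4)^2.
t = -4 has algebraic multiplicity 2; rank(C + 4I) = 2, so geometric multiplicity = 1.
Geometric multiplicity < algebraic multiplicity, so C is not diagonalizable.

No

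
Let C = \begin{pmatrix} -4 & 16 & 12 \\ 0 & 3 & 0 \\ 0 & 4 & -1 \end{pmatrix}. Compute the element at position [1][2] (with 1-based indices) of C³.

112

Characteristic polynomial: s^3 + 2s^2 - 11s - 12 = (s - 3)(s + 1)(s + 4), so the eigenvalues are -4, -1, 3.
s=-4: eigenvector (1, 0, 0).
s=3: eigenvector (4, 1, 1).
s=-1: eigenvector (4, 0, 1).
P = [[1, 4, 4], [0, 1, 0], [0, 1, 1]], D = diag(-4, 3, -1), P⁻¹ = [[1, 0, -4], [0, 1, 0], [0, -1, 1]].
C³ = P·diag(-64, 27, -1)·P⁻¹ = [[-64, 112, 252], [0, 27, 0], [0, 28, -1]].
The requested entry is 112.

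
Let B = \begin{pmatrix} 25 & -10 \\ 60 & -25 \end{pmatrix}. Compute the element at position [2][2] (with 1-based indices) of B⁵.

Characteristic polynomial: μ^2 - 25 = (μ - 5)(μ + 5), so the eigenvalues are -5, 5.
μ=-5: eigenvector (1, 3).
μ=5: eigenvector (-1, -2).
P = [[1, -1], [3, -2]], D = diag(-5, 5), P⁻¹ = [[-2, 1], [-3, 1]].
B⁵ = P·diag(-3125, 3125)·P⁻¹ = [[15625, -6250], [37500, -15625]].
The requested entry is -15625.

-15625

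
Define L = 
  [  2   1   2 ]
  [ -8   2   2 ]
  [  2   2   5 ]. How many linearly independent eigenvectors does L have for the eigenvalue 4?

L − 4I = [[-2, 1, 2], [-8, -2, 2], [2, 2, 1]].
This matrix has rank 2, so its null space has dimension 3 − 2 = 1.

1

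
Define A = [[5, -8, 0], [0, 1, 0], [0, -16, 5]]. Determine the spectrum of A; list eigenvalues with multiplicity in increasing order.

1, 5, 5

Characteristic polynomial: p(t) = t^3 - 11t^2 + 35t - 25 = (t - 5)^2(t - 1).
Roots (with multiplicity): 1, 5, 5.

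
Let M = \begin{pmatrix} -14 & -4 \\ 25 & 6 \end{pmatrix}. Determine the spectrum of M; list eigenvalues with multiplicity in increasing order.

-4, -4

Characteristic polynomial: p(λ) = λ^2 + 8λ + 16 = (λ + 4)^2.
Roots (with multiplicity): -4, -4.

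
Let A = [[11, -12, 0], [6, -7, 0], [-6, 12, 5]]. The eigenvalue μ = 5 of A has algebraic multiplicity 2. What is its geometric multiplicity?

2

A − 5I = [[6, -12, 0], [6, -12, 0], [-6, 12, 0]].
This matrix has rank 1, so its null space has dimension 3 − 1 = 2.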